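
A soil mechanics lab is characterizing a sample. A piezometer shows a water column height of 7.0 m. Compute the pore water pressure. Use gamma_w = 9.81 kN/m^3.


Using u = gamma_w * h_w
u = 9.81 * 7.0
u = 68.67 kPa


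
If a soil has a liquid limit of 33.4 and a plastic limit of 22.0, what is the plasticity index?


Using PI = LL - PL
PI = 33.4 - 22.0
PI = 11.4


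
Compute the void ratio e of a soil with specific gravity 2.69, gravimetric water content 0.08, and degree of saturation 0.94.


Using the relation e = Gs * w / S
e = 2.69 * 0.08 / 0.94
e = 0.2289


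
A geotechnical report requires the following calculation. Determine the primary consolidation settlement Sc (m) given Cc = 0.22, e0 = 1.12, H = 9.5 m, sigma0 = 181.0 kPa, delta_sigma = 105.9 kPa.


Result: 0.1972 m

Derivation:
Using Sc = Cc * H / (1 + e0) * log10((sigma0 + delta_sigma) / sigma0)
Stress ratio = (181.0 + 105.9) / 181.0 = 1.58508
log10(1.58508) = 0.200052
Cc * H / (1 + e0) = 0.22 * 9.5 / (1 + 1.12) = 0.985849
Sc = 0.985849 * 0.200052
Sc = 0.1972 m


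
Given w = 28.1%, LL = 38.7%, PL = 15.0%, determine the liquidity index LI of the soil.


Result: 0.553

Derivation:
First compute the plasticity index:
PI = LL - PL = 38.7 - 15.0 = 23.7
Then compute the liquidity index:
LI = (w - PL) / PI
LI = (28.1 - 15.0) / 23.7
LI = 0.553


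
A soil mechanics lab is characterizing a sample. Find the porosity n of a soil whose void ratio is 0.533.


Result: 0.3477

Derivation:
Using the relation n = e / (1 + e)
n = 0.533 / (1 + 0.533)
n = 0.533 / 1.533
n = 0.3477


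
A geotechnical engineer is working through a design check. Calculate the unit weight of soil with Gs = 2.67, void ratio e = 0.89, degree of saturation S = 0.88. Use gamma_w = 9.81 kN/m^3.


Using gamma = gamma_w * (Gs + S*e) / (1 + e)
Numerator: Gs + S*e = 2.67 + 0.88*0.89 = 3.4532
Denominator: 1 + e = 1 + 0.89 = 1.89
gamma = 9.81 * 3.4532 / 1.89
gamma = 17.924 kN/m^3


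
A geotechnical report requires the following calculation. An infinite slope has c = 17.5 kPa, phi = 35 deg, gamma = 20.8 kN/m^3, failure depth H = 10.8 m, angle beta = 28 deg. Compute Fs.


Using Fs = c / (gamma*H*sin(beta)*cos(beta)) + tan(phi)/tan(beta)
Cohesion contribution = 17.5 / (20.8*10.8*sin(28)*cos(28))
Cohesion contribution = 0.187935
Friction contribution = tan(35)/tan(28) = 1.3169
Fs = 0.187935 + 1.3169
Fs = 1.505


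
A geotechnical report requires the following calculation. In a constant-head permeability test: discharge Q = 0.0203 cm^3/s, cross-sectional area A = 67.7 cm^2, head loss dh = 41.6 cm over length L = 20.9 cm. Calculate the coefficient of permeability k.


Compute hydraulic gradient:
i = dh / L = 41.6 / 20.9 = 1.99043
Then apply Darcy's law:
k = Q / (A * i)
k = 0.0203 / (67.7 * 1.99043)
k = 0.0203 / 134.752
k = 0.000151 cm/s


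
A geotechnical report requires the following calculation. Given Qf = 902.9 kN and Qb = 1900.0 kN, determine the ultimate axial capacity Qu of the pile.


Using Qu = Qf + Qb
Qu = 902.9 + 1900.0
Qu = 2802.9 kN


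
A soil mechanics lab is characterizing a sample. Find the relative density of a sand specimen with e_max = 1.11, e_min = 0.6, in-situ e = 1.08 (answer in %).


Using Dr = (e_max - e) / (e_max - e_min) * 100
e_max - e = 1.11 - 1.08 = 0.03
e_max - e_min = 1.11 - 0.6 = 0.51
Dr = 0.03 / 0.51 * 100
Dr = 5.88 %


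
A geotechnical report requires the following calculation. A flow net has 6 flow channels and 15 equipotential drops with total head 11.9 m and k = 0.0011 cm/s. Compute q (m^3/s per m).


Result: 5.236e-05 m^3/s per m

Derivation:
Convert k to m/s for unit consistency with H:
k = 0.0011 cm/s = 0.0011 / 100 m/s = 1.1e-05 m/s
Using q = k * H * Nf / Nd
Nf / Nd = 6 / 15 = 0.4
q = 1.1e-05 * 11.9 * 0.4
q = 5.236e-05 m^3/s per m


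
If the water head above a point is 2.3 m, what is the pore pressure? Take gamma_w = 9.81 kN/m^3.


Using u = gamma_w * h_w
u = 9.81 * 2.3
u = 22.56 kPa


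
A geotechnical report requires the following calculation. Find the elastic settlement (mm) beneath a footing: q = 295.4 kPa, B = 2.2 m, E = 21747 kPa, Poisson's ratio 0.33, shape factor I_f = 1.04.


Using Se = q * B * (1 - nu^2) * I_f / E
1 - nu^2 = 1 - 0.33^2 = 0.8911
Se = 295.4 * 2.2 * 0.8911 * 1.04 / 21747
Se = 0.027695 m
Convert to mm: Se = 0.027695 * 1000 = 27.695 mm


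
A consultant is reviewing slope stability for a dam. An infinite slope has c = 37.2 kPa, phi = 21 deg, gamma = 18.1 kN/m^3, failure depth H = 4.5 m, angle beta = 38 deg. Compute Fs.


Result: 1.433

Derivation:
Using Fs = c / (gamma*H*sin(beta)*cos(beta)) + tan(phi)/tan(beta)
Cohesion contribution = 37.2 / (18.1*4.5*sin(38)*cos(38))
Cohesion contribution = 0.941408
Friction contribution = tan(21)/tan(38) = 0.491324
Fs = 0.941408 + 0.491324
Fs = 1.433


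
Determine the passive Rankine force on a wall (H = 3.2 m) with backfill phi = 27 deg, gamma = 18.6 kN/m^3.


Result: 253.6 kN/m

Derivation:
Compute passive earth pressure coefficient:
Kp = tan^2(45 + phi/2) = tan^2(58.5) = 2.66294
Compute passive force:
Pp = 0.5 * Kp * gamma * H^2
Pp = 0.5 * 2.66294 * 18.6 * 3.2^2
Pp = 253.6 kN/m


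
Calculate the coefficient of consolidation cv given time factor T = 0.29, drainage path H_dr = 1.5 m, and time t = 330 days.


Using cv = T * H_dr^2 / t
H_dr^2 = 1.5^2 = 2.25
cv = 0.29 * 2.25 / 330
cv = 0.00198 m^2/day


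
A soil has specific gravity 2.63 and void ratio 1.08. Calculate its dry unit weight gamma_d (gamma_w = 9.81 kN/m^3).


Using gamma_d = Gs * gamma_w / (1 + e)
gamma_d = 2.63 * 9.81 / (1 + 1.08)
gamma_d = 2.63 * 9.81 / 2.08
gamma_d = 12.404 kN/m^3


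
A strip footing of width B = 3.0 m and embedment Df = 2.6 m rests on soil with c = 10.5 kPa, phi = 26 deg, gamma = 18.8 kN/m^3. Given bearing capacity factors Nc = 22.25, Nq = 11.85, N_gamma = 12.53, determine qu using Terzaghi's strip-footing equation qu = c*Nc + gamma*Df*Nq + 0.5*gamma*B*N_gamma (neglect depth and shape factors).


Compute qu = c*Nc + gamma*Df*Nq + 0.5*gamma*B*N_gamma
Term 1: 10.5 * 22.25 = 233.625
Term 2: 18.8 * 2.6 * 11.85 = 579.228
Term 3: 0.5 * 18.8 * 3.0 * 12.53 = 353.346
qu = 233.625 + 579.228 + 353.346
qu = 1166.2 kPa


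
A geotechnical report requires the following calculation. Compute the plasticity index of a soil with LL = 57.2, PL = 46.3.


Using PI = LL - PL
PI = 57.2 - 46.3
PI = 10.9


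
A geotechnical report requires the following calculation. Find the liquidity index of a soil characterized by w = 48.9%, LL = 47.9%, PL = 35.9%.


First compute the plasticity index:
PI = LL - PL = 47.9 - 35.9 = 12.0
Then compute the liquidity index:
LI = (w - PL) / PI
LI = (48.9 - 35.9) / 12.0
LI = 1.083


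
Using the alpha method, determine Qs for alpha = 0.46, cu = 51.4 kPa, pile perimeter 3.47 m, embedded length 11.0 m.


Result: 902.49 kN

Derivation:
Using Qs = alpha * cu * perimeter * L
Qs = 0.46 * 51.4 * 3.47 * 11.0
Qs = 902.49 kN


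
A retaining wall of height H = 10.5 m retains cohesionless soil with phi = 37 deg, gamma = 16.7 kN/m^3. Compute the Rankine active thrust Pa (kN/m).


Compute active earth pressure coefficient:
Ka = tan^2(45 - phi/2) = tan^2(26.5) = 0.248584
Compute active force:
Pa = 0.5 * Ka * gamma * H^2
Pa = 0.5 * 0.248584 * 16.7 * 10.5^2
Pa = 228.84 kN/m


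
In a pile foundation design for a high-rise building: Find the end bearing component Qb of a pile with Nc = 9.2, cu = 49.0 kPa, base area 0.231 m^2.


Using Qb = Nc * cu * Ab
Qb = 9.2 * 49.0 * 0.231
Qb = 104.13 kN


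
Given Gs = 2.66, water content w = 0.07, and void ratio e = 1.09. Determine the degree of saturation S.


Using S = Gs * w / e
S = 2.66 * 0.07 / 1.09
S = 0.1708


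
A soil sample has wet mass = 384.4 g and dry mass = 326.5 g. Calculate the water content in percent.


Using w = (m_wet - m_dry) / m_dry * 100
m_wet - m_dry = 384.4 - 326.5 = 57.9 g
w = 57.9 / 326.5 * 100
w = 17.73 %


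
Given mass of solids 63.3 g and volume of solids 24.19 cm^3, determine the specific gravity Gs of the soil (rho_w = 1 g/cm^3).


Using Gs = m_s / (V_s * rho_w)
Since rho_w = 1 g/cm^3:
Gs = 63.3 / 24.19
Gs = 2.617


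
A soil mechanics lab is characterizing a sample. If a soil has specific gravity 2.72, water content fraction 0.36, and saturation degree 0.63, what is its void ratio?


Using the relation e = Gs * w / S
e = 2.72 * 0.36 / 0.63
e = 1.5543


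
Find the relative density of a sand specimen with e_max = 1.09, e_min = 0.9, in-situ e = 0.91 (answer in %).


Result: 94.74 %

Derivation:
Using Dr = (e_max - e) / (e_max - e_min) * 100
e_max - e = 1.09 - 0.91 = 0.18
e_max - e_min = 1.09 - 0.9 = 0.19
Dr = 0.18 / 0.19 * 100
Dr = 94.74 %


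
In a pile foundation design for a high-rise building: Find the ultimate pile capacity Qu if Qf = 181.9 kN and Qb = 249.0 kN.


Using Qu = Qf + Qb
Qu = 181.9 + 249.0
Qu = 430.9 kN


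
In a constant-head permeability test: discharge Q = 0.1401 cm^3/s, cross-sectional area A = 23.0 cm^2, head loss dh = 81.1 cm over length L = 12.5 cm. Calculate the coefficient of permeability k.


Result: 0.000939 cm/s

Derivation:
Compute hydraulic gradient:
i = dh / L = 81.1 / 12.5 = 6.488
Then apply Darcy's law:
k = Q / (A * i)
k = 0.1401 / (23.0 * 6.488)
k = 0.1401 / 149.224
k = 0.000939 cm/s


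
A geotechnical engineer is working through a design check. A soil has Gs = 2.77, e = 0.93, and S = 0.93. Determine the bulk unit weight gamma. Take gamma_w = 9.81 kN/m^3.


Using gamma = gamma_w * (Gs + S*e) / (1 + e)
Numerator: Gs + S*e = 2.77 + 0.93*0.93 = 3.6349
Denominator: 1 + e = 1 + 0.93 = 1.93
gamma = 9.81 * 3.6349 / 1.93
gamma = 18.476 kN/m^3


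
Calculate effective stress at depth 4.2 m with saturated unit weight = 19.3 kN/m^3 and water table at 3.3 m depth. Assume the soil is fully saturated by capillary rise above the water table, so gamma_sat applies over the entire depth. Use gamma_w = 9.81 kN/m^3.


Result: 72.23 kPa

Derivation:
Total stress = gamma_sat * depth
sigma = 19.3 * 4.2 = 81.06 kPa
Pore water pressure u = gamma_w * (depth - d_wt)
u = 9.81 * (4.2 - 3.3) = 8.829 kPa
Effective stress = sigma - u
sigma' = 81.06 - 8.829 = 72.23 kPa


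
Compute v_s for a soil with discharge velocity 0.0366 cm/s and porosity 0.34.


Using v_s = v_d / n
v_s = 0.0366 / 0.34
v_s = 0.10765 cm/s


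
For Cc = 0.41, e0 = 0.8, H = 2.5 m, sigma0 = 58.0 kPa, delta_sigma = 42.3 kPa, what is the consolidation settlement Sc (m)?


Result: 0.1355 m

Derivation:
Using Sc = Cc * H / (1 + e0) * log10((sigma0 + delta_sigma) / sigma0)
Stress ratio = (58.0 + 42.3) / 58.0 = 1.72931
log10(1.72931) = 0.237873
Cc * H / (1 + e0) = 0.41 * 2.5 / (1 + 0.8) = 0.569444
Sc = 0.569444 * 0.237873
Sc = 0.1355 m


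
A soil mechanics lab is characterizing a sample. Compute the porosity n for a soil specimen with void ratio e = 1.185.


Using the relation n = e / (1 + e)
n = 1.185 / (1 + 1.185)
n = 1.185 / 2.185
n = 0.5423


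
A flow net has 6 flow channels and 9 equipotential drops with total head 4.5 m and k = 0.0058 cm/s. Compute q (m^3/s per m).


Result: 0.000174 m^3/s per m

Derivation:
Convert k to m/s for unit consistency with H:
k = 0.0058 cm/s = 0.0058 / 100 m/s = 5.8e-05 m/s
Using q = k * H * Nf / Nd
Nf / Nd = 6 / 9 = 0.6667
q = 5.8e-05 * 4.5 * 0.6667
q = 0.000174 m^3/s per m


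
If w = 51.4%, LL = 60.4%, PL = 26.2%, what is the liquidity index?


First compute the plasticity index:
PI = LL - PL = 60.4 - 26.2 = 34.2
Then compute the liquidity index:
LI = (w - PL) / PI
LI = (51.4 - 26.2) / 34.2
LI = 0.737


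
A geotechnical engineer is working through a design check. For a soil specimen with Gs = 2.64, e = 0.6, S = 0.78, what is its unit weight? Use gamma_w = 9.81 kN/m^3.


Using gamma = gamma_w * (Gs + S*e) / (1 + e)
Numerator: Gs + S*e = 2.64 + 0.78*0.6 = 3.108
Denominator: 1 + e = 1 + 0.6 = 1.6
gamma = 9.81 * 3.108 / 1.6
gamma = 19.056 kN/m^3


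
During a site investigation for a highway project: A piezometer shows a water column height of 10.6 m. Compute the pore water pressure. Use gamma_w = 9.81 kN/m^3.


Using u = gamma_w * h_w
u = 9.81 * 10.6
u = 103.99 kPa


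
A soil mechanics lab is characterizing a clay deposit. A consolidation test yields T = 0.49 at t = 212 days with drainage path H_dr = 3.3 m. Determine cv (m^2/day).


Using cv = T * H_dr^2 / t
H_dr^2 = 3.3^2 = 10.89
cv = 0.49 * 10.89 / 212
cv = 0.02517 m^2/day


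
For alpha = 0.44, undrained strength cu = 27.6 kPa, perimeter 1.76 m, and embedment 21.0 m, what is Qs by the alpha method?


Using Qs = alpha * cu * perimeter * L
Qs = 0.44 * 27.6 * 1.76 * 21.0
Qs = 448.84 kN


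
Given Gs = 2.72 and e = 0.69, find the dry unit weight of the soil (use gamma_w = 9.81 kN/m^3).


Result: 15.789 kN/m^3

Derivation:
Using gamma_d = Gs * gamma_w / (1 + e)
gamma_d = 2.72 * 9.81 / (1 + 0.69)
gamma_d = 2.72 * 9.81 / 1.69
gamma_d = 15.789 kN/m^3


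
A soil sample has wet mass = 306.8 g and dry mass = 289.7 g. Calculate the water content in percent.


Result: 5.9 %

Derivation:
Using w = (m_wet - m_dry) / m_dry * 100
m_wet - m_dry = 306.8 - 289.7 = 17.1 g
w = 17.1 / 289.7 * 100
w = 5.9 %


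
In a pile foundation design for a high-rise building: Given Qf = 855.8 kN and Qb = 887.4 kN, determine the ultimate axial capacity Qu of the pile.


Using Qu = Qf + Qb
Qu = 855.8 + 887.4
Qu = 1743.2 kN


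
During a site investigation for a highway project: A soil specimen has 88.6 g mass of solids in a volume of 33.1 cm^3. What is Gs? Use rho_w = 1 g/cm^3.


Using Gs = m_s / (V_s * rho_w)
Since rho_w = 1 g/cm^3:
Gs = 88.6 / 33.1
Gs = 2.677


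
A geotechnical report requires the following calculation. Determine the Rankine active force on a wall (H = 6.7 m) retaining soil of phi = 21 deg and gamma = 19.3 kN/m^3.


Compute active earth pressure coefficient:
Ka = tan^2(45 - phi/2) = tan^2(34.5) = 0.472355
Compute active force:
Pa = 0.5 * Ka * gamma * H^2
Pa = 0.5 * 0.472355 * 19.3 * 6.7^2
Pa = 204.62 kN/m


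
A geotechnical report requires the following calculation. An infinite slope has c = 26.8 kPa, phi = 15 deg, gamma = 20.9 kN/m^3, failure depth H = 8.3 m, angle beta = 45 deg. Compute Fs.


Result: 0.577

Derivation:
Using Fs = c / (gamma*H*sin(beta)*cos(beta)) + tan(phi)/tan(beta)
Cohesion contribution = 26.8 / (20.9*8.3*sin(45)*cos(45))
Cohesion contribution = 0.308987
Friction contribution = tan(15)/tan(45) = 0.267949
Fs = 0.308987 + 0.267949
Fs = 0.577


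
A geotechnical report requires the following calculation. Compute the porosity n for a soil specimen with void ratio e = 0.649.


Result: 0.3936

Derivation:
Using the relation n = e / (1 + e)
n = 0.649 / (1 + 0.649)
n = 0.649 / 1.649
n = 0.3936


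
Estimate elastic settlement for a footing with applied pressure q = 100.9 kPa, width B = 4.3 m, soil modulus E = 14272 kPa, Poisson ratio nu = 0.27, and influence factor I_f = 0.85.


Using Se = q * B * (1 - nu^2) * I_f / E
1 - nu^2 = 1 - 0.27^2 = 0.9271
Se = 100.9 * 4.3 * 0.9271 * 0.85 / 14272
Se = 0.023956 m
Convert to mm: Se = 0.023956 * 1000 = 23.956 mm


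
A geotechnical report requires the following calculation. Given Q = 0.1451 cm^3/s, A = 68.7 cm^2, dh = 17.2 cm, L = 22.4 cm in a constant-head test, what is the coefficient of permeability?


Compute hydraulic gradient:
i = dh / L = 17.2 / 22.4 = 0.767857
Then apply Darcy's law:
k = Q / (A * i)
k = 0.1451 / (68.7 * 0.767857)
k = 0.1451 / 52.7518
k = 0.002751 cm/s


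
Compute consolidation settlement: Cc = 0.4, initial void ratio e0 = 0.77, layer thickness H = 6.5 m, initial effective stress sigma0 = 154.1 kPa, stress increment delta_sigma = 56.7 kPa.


Using Sc = Cc * H / (1 + e0) * log10((sigma0 + delta_sigma) / sigma0)
Stress ratio = (154.1 + 56.7) / 154.1 = 1.36794
log10(1.36794) = 0.136068
Cc * H / (1 + e0) = 0.4 * 6.5 / (1 + 0.77) = 1.46893
Sc = 1.46893 * 0.136068
Sc = 0.1999 m


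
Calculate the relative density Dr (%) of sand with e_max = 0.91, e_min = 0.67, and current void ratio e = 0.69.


Result: 91.67 %

Derivation:
Using Dr = (e_max - e) / (e_max - e_min) * 100
e_max - e = 0.91 - 0.69 = 0.22
e_max - e_min = 0.91 - 0.67 = 0.24
Dr = 0.22 / 0.24 * 100
Dr = 91.67 %


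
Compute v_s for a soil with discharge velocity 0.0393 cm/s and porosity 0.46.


Result: 0.08543 cm/s

Derivation:
Using v_s = v_d / n
v_s = 0.0393 / 0.46
v_s = 0.08543 cm/s


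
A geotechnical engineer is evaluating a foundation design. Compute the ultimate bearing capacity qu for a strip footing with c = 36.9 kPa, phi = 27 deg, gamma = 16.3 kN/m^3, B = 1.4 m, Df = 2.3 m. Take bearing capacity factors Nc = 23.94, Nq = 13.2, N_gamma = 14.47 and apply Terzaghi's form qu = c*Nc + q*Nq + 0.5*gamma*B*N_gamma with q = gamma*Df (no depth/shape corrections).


Compute qu = c*Nc + gamma*Df*Nq + 0.5*gamma*B*N_gamma
Term 1: 36.9 * 23.94 = 883.386
Term 2: 16.3 * 2.3 * 13.2 = 494.868
Term 3: 0.5 * 16.3 * 1.4 * 14.47 = 165.1027
qu = 883.386 + 494.868 + 165.1027
qu = 1543.36 kPa


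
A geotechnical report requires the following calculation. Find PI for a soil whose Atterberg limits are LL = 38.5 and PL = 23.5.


Result: 15.0

Derivation:
Using PI = LL - PL
PI = 38.5 - 23.5
PI = 15.0


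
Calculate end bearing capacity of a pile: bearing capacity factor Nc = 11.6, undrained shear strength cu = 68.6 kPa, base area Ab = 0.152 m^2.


Result: 120.96 kN

Derivation:
Using Qb = Nc * cu * Ab
Qb = 11.6 * 68.6 * 0.152
Qb = 120.96 kN


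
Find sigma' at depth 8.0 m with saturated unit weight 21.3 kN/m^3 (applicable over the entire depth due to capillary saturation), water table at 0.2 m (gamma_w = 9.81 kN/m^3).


Total stress = gamma_sat * depth
sigma = 21.3 * 8.0 = 170.4 kPa
Pore water pressure u = gamma_w * (depth - d_wt)
u = 9.81 * (8.0 - 0.2) = 76.518 kPa
Effective stress = sigma - u
sigma' = 170.4 - 76.518 = 93.88 kPa


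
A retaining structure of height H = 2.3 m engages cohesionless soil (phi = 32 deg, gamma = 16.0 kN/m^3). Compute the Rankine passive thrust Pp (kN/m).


Result: 137.73 kN/m

Derivation:
Compute passive earth pressure coefficient:
Kp = tan^2(45 + phi/2) = tan^2(61.0) = 3.254588
Compute passive force:
Pp = 0.5 * Kp * gamma * H^2
Pp = 0.5 * 3.254588 * 16.0 * 2.3^2
Pp = 137.73 kN/m


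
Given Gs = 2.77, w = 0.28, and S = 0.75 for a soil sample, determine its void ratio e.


Result: 1.0341

Derivation:
Using the relation e = Gs * w / S
e = 2.77 * 0.28 / 0.75
e = 1.0341


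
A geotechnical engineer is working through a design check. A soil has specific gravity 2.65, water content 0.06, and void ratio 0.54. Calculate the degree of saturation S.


Using S = Gs * w / e
S = 2.65 * 0.06 / 0.54
S = 0.2944


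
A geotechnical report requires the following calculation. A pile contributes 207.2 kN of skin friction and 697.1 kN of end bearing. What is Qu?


Using Qu = Qf + Qb
Qu = 207.2 + 697.1
Qu = 904.3 kN


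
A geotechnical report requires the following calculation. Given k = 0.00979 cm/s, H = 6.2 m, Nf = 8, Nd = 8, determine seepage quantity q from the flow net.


Result: 0.000607 m^3/s per m

Derivation:
Convert k to m/s for unit consistency with H:
k = 0.00979 cm/s = 0.00979 / 100 m/s = 9.79e-05 m/s
Using q = k * H * Nf / Nd
Nf / Nd = 8 / 8 = 1.0
q = 9.79e-05 * 6.2 * 1.0
q = 0.000607 m^3/s per m


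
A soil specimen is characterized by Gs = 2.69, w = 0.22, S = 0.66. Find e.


Using the relation e = Gs * w / S
e = 2.69 * 0.22 / 0.66
e = 0.8967


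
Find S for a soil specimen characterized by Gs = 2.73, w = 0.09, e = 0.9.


Using S = Gs * w / e
S = 2.73 * 0.09 / 0.9
S = 0.273


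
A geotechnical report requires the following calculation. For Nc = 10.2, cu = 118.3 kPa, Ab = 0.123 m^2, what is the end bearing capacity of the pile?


Using Qb = Nc * cu * Ab
Qb = 10.2 * 118.3 * 0.123
Qb = 148.42 kN


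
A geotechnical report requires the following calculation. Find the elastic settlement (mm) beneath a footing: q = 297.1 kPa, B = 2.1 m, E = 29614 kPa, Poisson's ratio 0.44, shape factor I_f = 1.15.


Using Se = q * B * (1 - nu^2) * I_f / E
1 - nu^2 = 1 - 0.44^2 = 0.8064
Se = 297.1 * 2.1 * 0.8064 * 1.15 / 29614
Se = 0.019538 m
Convert to mm: Se = 0.019538 * 1000 = 19.538 mm


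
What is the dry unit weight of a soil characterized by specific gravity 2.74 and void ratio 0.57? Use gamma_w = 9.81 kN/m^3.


Result: 17.121 kN/m^3

Derivation:
Using gamma_d = Gs * gamma_w / (1 + e)
gamma_d = 2.74 * 9.81 / (1 + 0.57)
gamma_d = 2.74 * 9.81 / 1.57
gamma_d = 17.121 kN/m^3


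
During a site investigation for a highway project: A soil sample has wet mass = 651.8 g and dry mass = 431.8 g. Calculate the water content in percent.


Using w = (m_wet - m_dry) / m_dry * 100
m_wet - m_dry = 651.8 - 431.8 = 220.0 g
w = 220.0 / 431.8 * 100
w = 50.95 %


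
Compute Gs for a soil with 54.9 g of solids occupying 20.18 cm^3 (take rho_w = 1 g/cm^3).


Result: 2.721

Derivation:
Using Gs = m_s / (V_s * rho_w)
Since rho_w = 1 g/cm^3:
Gs = 54.9 / 20.18
Gs = 2.721


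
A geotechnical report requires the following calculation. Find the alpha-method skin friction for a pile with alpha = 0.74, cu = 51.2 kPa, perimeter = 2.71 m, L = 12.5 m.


Using Qs = alpha * cu * perimeter * L
Qs = 0.74 * 51.2 * 2.71 * 12.5
Qs = 1283.46 kN


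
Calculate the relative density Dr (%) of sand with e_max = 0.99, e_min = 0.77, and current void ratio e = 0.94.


Result: 22.73 %

Derivation:
Using Dr = (e_max - e) / (e_max - e_min) * 100
e_max - e = 0.99 - 0.94 = 0.05
e_max - e_min = 0.99 - 0.77 = 0.22
Dr = 0.05 / 0.22 * 100
Dr = 22.73 %


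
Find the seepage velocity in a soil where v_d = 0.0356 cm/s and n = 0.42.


Result: 0.08476 cm/s

Derivation:
Using v_s = v_d / n
v_s = 0.0356 / 0.42
v_s = 0.08476 cm/s


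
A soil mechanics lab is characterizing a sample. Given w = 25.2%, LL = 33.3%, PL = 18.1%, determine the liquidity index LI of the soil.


First compute the plasticity index:
PI = LL - PL = 33.3 - 18.1 = 15.2
Then compute the liquidity index:
LI = (w - PL) / PI
LI = (25.2 - 18.1) / 15.2
LI = 0.467


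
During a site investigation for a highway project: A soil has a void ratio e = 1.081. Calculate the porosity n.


Using the relation n = e / (1 + e)
n = 1.081 / (1 + 1.081)
n = 1.081 / 2.081
n = 0.5195


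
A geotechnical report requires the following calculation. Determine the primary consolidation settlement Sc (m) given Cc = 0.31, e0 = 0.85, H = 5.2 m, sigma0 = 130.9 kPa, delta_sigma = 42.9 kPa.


Using Sc = Cc * H / (1 + e0) * log10((sigma0 + delta_sigma) / sigma0)
Stress ratio = (130.9 + 42.9) / 130.9 = 1.32773
log10(1.32773) = 0.12311
Cc * H / (1 + e0) = 0.31 * 5.2 / (1 + 0.85) = 0.871351
Sc = 0.871351 * 0.12311
Sc = 0.1073 m


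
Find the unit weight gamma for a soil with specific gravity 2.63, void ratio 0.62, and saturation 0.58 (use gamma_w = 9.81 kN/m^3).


Using gamma = gamma_w * (Gs + S*e) / (1 + e)
Numerator: Gs + S*e = 2.63 + 0.58*0.62 = 2.9896
Denominator: 1 + e = 1 + 0.62 = 1.62
gamma = 9.81 * 2.9896 / 1.62
gamma = 18.104 kN/m^3


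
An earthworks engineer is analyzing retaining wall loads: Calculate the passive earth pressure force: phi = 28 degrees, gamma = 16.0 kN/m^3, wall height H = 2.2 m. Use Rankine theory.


Compute passive earth pressure coefficient:
Kp = tan^2(45 + phi/2) = tan^2(59.0) = 2.769826
Compute passive force:
Pp = 0.5 * Kp * gamma * H^2
Pp = 0.5 * 2.769826 * 16.0 * 2.2^2
Pp = 107.25 kN/m


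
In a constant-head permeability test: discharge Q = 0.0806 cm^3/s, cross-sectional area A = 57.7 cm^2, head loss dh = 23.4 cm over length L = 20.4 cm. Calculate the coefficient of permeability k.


Compute hydraulic gradient:
i = dh / L = 23.4 / 20.4 = 1.14706
Then apply Darcy's law:
k = Q / (A * i)
k = 0.0806 / (57.7 * 1.14706)
k = 0.0806 / 66.1853
k = 0.001218 cm/s


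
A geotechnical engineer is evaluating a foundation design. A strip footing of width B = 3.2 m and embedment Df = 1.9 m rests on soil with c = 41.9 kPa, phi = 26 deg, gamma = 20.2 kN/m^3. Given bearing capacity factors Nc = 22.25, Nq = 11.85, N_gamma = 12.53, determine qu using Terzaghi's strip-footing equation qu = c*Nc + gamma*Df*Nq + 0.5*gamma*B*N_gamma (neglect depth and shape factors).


Compute qu = c*Nc + gamma*Df*Nq + 0.5*gamma*B*N_gamma
Term 1: 41.9 * 22.25 = 932.275
Term 2: 20.2 * 1.9 * 11.85 = 454.803
Term 3: 0.5 * 20.2 * 3.2 * 12.53 = 404.9696
qu = 932.275 + 454.803 + 404.9696
qu = 1792.05 kPa


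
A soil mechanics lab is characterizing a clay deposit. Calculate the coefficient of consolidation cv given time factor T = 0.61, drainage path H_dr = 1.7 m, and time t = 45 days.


Result: 0.03918 m^2/day

Derivation:
Using cv = T * H_dr^2 / t
H_dr^2 = 1.7^2 = 2.89
cv = 0.61 * 2.89 / 45
cv = 0.03918 m^2/day


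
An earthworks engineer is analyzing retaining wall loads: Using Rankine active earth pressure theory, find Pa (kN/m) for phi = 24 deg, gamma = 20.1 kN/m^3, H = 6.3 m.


Compute active earth pressure coefficient:
Ka = tan^2(45 - phi/2) = tan^2(33.0) = 0.42173
Compute active force:
Pa = 0.5 * Ka * gamma * H^2
Pa = 0.5 * 0.42173 * 20.1 * 6.3^2
Pa = 168.22 kN/m


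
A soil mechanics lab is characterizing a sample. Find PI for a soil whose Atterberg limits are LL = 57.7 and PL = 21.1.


Using PI = LL - PL
PI = 57.7 - 21.1
PI = 36.6


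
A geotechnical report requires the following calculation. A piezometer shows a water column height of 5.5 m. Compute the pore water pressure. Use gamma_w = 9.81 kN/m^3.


Using u = gamma_w * h_w
u = 9.81 * 5.5
u = 53.96 kPa


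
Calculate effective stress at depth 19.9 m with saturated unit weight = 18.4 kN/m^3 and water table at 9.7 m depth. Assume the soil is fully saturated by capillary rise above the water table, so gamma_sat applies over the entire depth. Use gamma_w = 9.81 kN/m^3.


Total stress = gamma_sat * depth
sigma = 18.4 * 19.9 = 366.16 kPa
Pore water pressure u = gamma_w * (depth - d_wt)
u = 9.81 * (19.9 - 9.7) = 100.062 kPa
Effective stress = sigma - u
sigma' = 366.16 - 100.062 = 266.1 kPa


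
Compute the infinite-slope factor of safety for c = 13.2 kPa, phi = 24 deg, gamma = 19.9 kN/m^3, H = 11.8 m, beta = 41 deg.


Using Fs = c / (gamma*H*sin(beta)*cos(beta)) + tan(phi)/tan(beta)
Cohesion contribution = 13.2 / (19.9*11.8*sin(41)*cos(41))
Cohesion contribution = 0.113531
Friction contribution = tan(24)/tan(41) = 0.512177
Fs = 0.113531 + 0.512177
Fs = 0.626


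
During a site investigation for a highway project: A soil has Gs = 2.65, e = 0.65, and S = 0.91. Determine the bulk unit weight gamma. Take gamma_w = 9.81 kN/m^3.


Using gamma = gamma_w * (Gs + S*e) / (1 + e)
Numerator: Gs + S*e = 2.65 + 0.91*0.65 = 3.2415
Denominator: 1 + e = 1 + 0.65 = 1.65
gamma = 9.81 * 3.2415 / 1.65
gamma = 19.272 kN/m^3


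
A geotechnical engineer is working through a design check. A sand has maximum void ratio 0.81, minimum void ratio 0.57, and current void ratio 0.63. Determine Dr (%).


Result: 75.0 %

Derivation:
Using Dr = (e_max - e) / (e_max - e_min) * 100
e_max - e = 0.81 - 0.63 = 0.18
e_max - e_min = 0.81 - 0.57 = 0.24
Dr = 0.18 / 0.24 * 100
Dr = 75.0 %


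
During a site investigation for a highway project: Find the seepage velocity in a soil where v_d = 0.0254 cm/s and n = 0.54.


Result: 0.04704 cm/s

Derivation:
Using v_s = v_d / n
v_s = 0.0254 / 0.54
v_s = 0.04704 cm/s


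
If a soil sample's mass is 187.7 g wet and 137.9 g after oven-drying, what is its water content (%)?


Using w = (m_wet - m_dry) / m_dry * 100
m_wet - m_dry = 187.7 - 137.9 = 49.8 g
w = 49.8 / 137.9 * 100
w = 36.11 %


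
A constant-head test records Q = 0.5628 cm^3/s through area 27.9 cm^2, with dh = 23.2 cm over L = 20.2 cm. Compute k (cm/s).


Compute hydraulic gradient:
i = dh / L = 23.2 / 20.2 = 1.14851
Then apply Darcy's law:
k = Q / (A * i)
k = 0.5628 / (27.9 * 1.14851)
k = 0.5628 / 32.0436
k = 0.017564 cm/s


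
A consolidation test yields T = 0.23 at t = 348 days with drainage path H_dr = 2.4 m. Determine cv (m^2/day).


Using cv = T * H_dr^2 / t
H_dr^2 = 2.4^2 = 5.76
cv = 0.23 * 5.76 / 348
cv = 0.00381 m^2/day


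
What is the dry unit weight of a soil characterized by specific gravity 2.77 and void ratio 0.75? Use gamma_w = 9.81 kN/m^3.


Using gamma_d = Gs * gamma_w / (1 + e)
gamma_d = 2.77 * 9.81 / (1 + 0.75)
gamma_d = 2.77 * 9.81 / 1.75
gamma_d = 15.528 kN/m^3


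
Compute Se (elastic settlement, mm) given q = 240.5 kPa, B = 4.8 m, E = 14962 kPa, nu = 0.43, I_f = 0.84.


Using Se = q * B * (1 - nu^2) * I_f / E
1 - nu^2 = 1 - 0.43^2 = 0.8151
Se = 240.5 * 4.8 * 0.8151 * 0.84 / 14962
Se = 0.052827 m
Convert to mm: Se = 0.052827 * 1000 = 52.827 mm


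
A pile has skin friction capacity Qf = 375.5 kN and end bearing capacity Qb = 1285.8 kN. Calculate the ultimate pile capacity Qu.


Using Qu = Qf + Qb
Qu = 375.5 + 1285.8
Qu = 1661.3 kN


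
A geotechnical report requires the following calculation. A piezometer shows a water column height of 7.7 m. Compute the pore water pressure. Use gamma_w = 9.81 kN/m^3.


Result: 75.54 kPa

Derivation:
Using u = gamma_w * h_w
u = 9.81 * 7.7
u = 75.54 kPa


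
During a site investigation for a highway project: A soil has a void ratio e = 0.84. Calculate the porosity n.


Using the relation n = e / (1 + e)
n = 0.84 / (1 + 0.84)
n = 0.84 / 1.84
n = 0.4565


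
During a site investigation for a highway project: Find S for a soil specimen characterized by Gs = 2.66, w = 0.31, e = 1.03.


Result: 0.8006

Derivation:
Using S = Gs * w / e
S = 2.66 * 0.31 / 1.03
S = 0.8006


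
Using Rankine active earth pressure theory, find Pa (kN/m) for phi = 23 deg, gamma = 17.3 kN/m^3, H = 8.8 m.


Compute active earth pressure coefficient:
Ka = tan^2(45 - phi/2) = tan^2(33.5) = 0.438092
Compute active force:
Pa = 0.5 * Ka * gamma * H^2
Pa = 0.5 * 0.438092 * 17.3 * 8.8^2
Pa = 293.46 kN/m


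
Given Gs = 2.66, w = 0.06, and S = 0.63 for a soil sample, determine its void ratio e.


Result: 0.2533

Derivation:
Using the relation e = Gs * w / S
e = 2.66 * 0.06 / 0.63
e = 0.2533


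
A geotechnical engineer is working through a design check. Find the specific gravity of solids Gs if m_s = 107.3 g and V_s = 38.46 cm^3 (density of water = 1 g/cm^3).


Using Gs = m_s / (V_s * rho_w)
Since rho_w = 1 g/cm^3:
Gs = 107.3 / 38.46
Gs = 2.79


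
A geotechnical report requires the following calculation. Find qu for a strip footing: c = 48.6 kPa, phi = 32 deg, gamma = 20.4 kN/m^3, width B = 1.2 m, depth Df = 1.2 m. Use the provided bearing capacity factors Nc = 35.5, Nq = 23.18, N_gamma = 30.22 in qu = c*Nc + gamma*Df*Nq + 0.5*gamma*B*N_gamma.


Result: 2662.64 kPa

Derivation:
Compute qu = c*Nc + gamma*Df*Nq + 0.5*gamma*B*N_gamma
Term 1: 48.6 * 35.5 = 1725.3
Term 2: 20.4 * 1.2 * 23.18 = 567.4464
Term 3: 0.5 * 20.4 * 1.2 * 30.22 = 369.8928
qu = 1725.3 + 567.4464 + 369.8928
qu = 2662.64 kPa


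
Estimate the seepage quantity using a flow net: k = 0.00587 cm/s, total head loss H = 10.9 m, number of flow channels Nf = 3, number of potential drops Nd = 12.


Convert k to m/s for unit consistency with H:
k = 0.00587 cm/s = 0.00587 / 100 m/s = 5.87e-05 m/s
Using q = k * H * Nf / Nd
Nf / Nd = 3 / 12 = 0.25
q = 5.87e-05 * 10.9 * 0.25
q = 0.00016 m^3/s per m


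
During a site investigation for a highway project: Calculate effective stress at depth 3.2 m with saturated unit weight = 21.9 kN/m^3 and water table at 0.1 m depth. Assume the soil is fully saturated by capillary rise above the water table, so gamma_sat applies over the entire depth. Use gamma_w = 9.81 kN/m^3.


Total stress = gamma_sat * depth
sigma = 21.9 * 3.2 = 70.08 kPa
Pore water pressure u = gamma_w * (depth - d_wt)
u = 9.81 * (3.2 - 0.1) = 30.411 kPa
Effective stress = sigma - u
sigma' = 70.08 - 30.411 = 39.67 kPa


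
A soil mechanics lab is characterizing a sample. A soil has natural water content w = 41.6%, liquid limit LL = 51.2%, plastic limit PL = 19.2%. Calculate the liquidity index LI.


Result: 0.7

Derivation:
First compute the plasticity index:
PI = LL - PL = 51.2 - 19.2 = 32.0
Then compute the liquidity index:
LI = (w - PL) / PI
LI = (41.6 - 19.2) / 32.0
LI = 0.7


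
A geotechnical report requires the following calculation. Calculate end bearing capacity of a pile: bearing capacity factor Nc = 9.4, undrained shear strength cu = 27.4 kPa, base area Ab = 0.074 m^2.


Using Qb = Nc * cu * Ab
Qb = 9.4 * 27.4 * 0.074
Qb = 19.06 kN


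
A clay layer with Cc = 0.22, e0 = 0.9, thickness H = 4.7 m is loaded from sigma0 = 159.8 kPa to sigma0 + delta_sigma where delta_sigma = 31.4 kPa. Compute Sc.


Using Sc = Cc * H / (1 + e0) * log10((sigma0 + delta_sigma) / sigma0)
Stress ratio = (159.8 + 31.4) / 159.8 = 1.1965
log10(1.1965) = 0.0779111
Cc * H / (1 + e0) = 0.22 * 4.7 / (1 + 0.9) = 0.544211
Sc = 0.544211 * 0.0779111
Sc = 0.0424 m


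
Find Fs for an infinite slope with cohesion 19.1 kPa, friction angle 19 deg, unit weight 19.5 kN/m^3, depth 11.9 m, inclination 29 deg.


Using Fs = c / (gamma*H*sin(beta)*cos(beta)) + tan(phi)/tan(beta)
Cohesion contribution = 19.1 / (19.5*11.9*sin(29)*cos(29))
Cohesion contribution = 0.194116
Friction contribution = tan(19)/tan(29) = 0.621183
Fs = 0.194116 + 0.621183
Fs = 0.815


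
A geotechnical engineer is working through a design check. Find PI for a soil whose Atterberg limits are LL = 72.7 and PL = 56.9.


Result: 15.8

Derivation:
Using PI = LL - PL
PI = 72.7 - 56.9
PI = 15.8


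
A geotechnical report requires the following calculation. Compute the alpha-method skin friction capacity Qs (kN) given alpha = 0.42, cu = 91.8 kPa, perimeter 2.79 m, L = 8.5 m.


Using Qs = alpha * cu * perimeter * L
Qs = 0.42 * 91.8 * 2.79 * 8.5
Qs = 914.36 kN


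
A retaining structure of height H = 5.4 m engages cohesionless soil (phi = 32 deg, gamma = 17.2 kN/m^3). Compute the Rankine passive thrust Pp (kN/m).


Compute passive earth pressure coefficient:
Kp = tan^2(45 + phi/2) = tan^2(61.0) = 3.254588
Compute passive force:
Pp = 0.5 * Kp * gamma * H^2
Pp = 0.5 * 3.254588 * 17.2 * 5.4^2
Pp = 816.17 kN/m


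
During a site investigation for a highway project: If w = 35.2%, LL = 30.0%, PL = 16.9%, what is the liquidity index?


First compute the plasticity index:
PI = LL - PL = 30.0 - 16.9 = 13.1
Then compute the liquidity index:
LI = (w - PL) / PI
LI = (35.2 - 16.9) / 13.1
LI = 1.397


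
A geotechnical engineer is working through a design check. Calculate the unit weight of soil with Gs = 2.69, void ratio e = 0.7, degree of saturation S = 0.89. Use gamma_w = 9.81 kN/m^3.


Using gamma = gamma_w * (Gs + S*e) / (1 + e)
Numerator: Gs + S*e = 2.69 + 0.89*0.7 = 3.313
Denominator: 1 + e = 1 + 0.7 = 1.7
gamma = 9.81 * 3.313 / 1.7
gamma = 19.118 kN/m^3


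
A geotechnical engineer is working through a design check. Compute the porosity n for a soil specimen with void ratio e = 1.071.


Using the relation n = e / (1 + e)
n = 1.071 / (1 + 1.071)
n = 1.071 / 2.071
n = 0.5171


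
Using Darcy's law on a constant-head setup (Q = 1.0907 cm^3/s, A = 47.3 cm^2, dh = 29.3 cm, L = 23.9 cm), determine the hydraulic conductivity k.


Compute hydraulic gradient:
i = dh / L = 29.3 / 23.9 = 1.22594
Then apply Darcy's law:
k = Q / (A * i)
k = 1.0907 / (47.3 * 1.22594)
k = 1.0907 / 57.987
k = 0.018809 cm/s


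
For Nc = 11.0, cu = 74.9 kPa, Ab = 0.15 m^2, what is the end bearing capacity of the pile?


Result: 123.59 kN

Derivation:
Using Qb = Nc * cu * Ab
Qb = 11.0 * 74.9 * 0.15
Qb = 123.59 kN


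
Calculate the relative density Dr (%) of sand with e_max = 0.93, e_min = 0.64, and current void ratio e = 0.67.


Result: 89.66 %

Derivation:
Using Dr = (e_max - e) / (e_max - e_min) * 100
e_max - e = 0.93 - 0.67 = 0.26
e_max - e_min = 0.93 - 0.64 = 0.29
Dr = 0.26 / 0.29 * 100
Dr = 89.66 %


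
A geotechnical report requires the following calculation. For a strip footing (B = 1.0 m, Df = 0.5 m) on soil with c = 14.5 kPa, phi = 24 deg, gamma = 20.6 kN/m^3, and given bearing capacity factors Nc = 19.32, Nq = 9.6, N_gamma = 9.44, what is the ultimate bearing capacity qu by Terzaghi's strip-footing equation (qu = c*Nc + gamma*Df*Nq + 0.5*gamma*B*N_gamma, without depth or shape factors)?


Result: 476.25 kPa

Derivation:
Compute qu = c*Nc + gamma*Df*Nq + 0.5*gamma*B*N_gamma
Term 1: 14.5 * 19.32 = 280.14
Term 2: 20.6 * 0.5 * 9.6 = 98.88
Term 3: 0.5 * 20.6 * 1.0 * 9.44 = 97.232
qu = 280.14 + 98.88 + 97.232
qu = 476.25 kPa


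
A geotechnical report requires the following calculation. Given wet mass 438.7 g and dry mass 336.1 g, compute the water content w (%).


Using w = (m_wet - m_dry) / m_dry * 100
m_wet - m_dry = 438.7 - 336.1 = 102.6 g
w = 102.6 / 336.1 * 100
w = 30.53 %


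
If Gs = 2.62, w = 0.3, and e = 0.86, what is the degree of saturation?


Result: 0.914

Derivation:
Using S = Gs * w / e
S = 2.62 * 0.3 / 0.86
S = 0.914


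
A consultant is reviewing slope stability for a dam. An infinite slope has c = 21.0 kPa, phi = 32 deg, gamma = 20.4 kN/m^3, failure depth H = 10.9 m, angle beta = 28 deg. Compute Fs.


Using Fs = c / (gamma*H*sin(beta)*cos(beta)) + tan(phi)/tan(beta)
Cohesion contribution = 21.0 / (20.4*10.9*sin(28)*cos(28))
Cohesion contribution = 0.227834
Friction contribution = tan(32)/tan(28) = 1.17521
Fs = 0.227834 + 1.17521
Fs = 1.403


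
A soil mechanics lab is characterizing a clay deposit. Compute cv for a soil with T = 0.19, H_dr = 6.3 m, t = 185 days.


Result: 0.04076 m^2/day

Derivation:
Using cv = T * H_dr^2 / t
H_dr^2 = 6.3^2 = 39.69
cv = 0.19 * 39.69 / 185
cv = 0.04076 m^2/day


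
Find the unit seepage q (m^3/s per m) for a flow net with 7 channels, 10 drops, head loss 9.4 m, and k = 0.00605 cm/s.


Result: 0.0003981 m^3/s per m

Derivation:
Convert k to m/s for unit consistency with H:
k = 0.00605 cm/s = 0.00605 / 100 m/s = 6.05e-05 m/s
Using q = k * H * Nf / Nd
Nf / Nd = 7 / 10 = 0.7
q = 6.05e-05 * 9.4 * 0.7
q = 0.0003981 m^3/s per m


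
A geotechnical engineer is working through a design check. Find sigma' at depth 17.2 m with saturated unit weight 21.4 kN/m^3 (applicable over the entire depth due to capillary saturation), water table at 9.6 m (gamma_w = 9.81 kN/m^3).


Result: 293.52 kPa

Derivation:
Total stress = gamma_sat * depth
sigma = 21.4 * 17.2 = 368.08 kPa
Pore water pressure u = gamma_w * (depth - d_wt)
u = 9.81 * (17.2 - 9.6) = 74.556 kPa
Effective stress = sigma - u
sigma' = 368.08 - 74.556 = 293.52 kPa


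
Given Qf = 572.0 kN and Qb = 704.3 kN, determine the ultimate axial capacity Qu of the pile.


Using Qu = Qf + Qb
Qu = 572.0 + 704.3
Qu = 1276.3 kN


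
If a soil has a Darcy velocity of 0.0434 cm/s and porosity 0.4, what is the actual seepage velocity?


Using v_s = v_d / n
v_s = 0.0434 / 0.4
v_s = 0.1085 cm/s


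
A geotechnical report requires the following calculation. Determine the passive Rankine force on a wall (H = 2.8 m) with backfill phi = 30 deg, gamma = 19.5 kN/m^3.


Compute passive earth pressure coefficient:
Kp = tan^2(45 + phi/2) = tan^2(60.0) = 3
Compute passive force:
Pp = 0.5 * Kp * gamma * H^2
Pp = 0.5 * 3 * 19.5 * 2.8^2
Pp = 229.32 kN/m


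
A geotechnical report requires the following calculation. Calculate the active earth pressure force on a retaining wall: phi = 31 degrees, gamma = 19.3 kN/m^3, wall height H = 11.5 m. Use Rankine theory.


Result: 408.51 kN/m

Derivation:
Compute active earth pressure coefficient:
Ka = tan^2(45 - phi/2) = tan^2(29.5) = 0.320099
Compute active force:
Pa = 0.5 * Ka * gamma * H^2
Pa = 0.5 * 0.320099 * 19.3 * 11.5^2
Pa = 408.51 kN/m


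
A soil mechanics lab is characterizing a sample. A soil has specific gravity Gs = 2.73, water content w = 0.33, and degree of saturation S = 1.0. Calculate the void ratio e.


Using the relation e = Gs * w / S
e = 2.73 * 0.33 / 1.0
e = 0.9009


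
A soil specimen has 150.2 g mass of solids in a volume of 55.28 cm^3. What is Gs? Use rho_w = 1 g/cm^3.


Using Gs = m_s / (V_s * rho_w)
Since rho_w = 1 g/cm^3:
Gs = 150.2 / 55.28
Gs = 2.717
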